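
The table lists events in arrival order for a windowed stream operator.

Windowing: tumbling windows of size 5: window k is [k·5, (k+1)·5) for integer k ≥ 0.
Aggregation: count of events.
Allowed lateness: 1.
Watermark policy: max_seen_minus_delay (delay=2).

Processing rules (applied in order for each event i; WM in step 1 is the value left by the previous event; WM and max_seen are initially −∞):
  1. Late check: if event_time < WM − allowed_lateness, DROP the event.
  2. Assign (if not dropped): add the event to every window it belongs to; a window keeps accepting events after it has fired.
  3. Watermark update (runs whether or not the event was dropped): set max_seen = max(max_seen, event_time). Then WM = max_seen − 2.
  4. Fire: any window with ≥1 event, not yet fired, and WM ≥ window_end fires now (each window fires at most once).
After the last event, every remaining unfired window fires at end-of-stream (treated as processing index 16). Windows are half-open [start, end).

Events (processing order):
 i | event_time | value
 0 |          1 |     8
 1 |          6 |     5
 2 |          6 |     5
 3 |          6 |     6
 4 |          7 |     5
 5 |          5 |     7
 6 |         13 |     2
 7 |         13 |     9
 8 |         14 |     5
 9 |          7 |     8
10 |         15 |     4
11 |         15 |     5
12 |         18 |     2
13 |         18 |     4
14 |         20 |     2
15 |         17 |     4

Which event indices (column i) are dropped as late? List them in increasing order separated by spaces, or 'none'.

9

i=0 t=1 v=8: → [0,5); WM=-1
i=1 t=6 v=5: → [5,10); WM=4
i=2 t=6 v=5: → [5,10); WM=4
i=3 t=6 v=6: → [5,10); WM=4
i=4 t=7 v=5: → [5,10); WM=5; [0,5) fires=1
i=5 t=5 v=7: → [5,10); WM=5
i=6 t=13 v=2: → [10,15); WM=11; [5,10) fires=5
i=7 t=13 v=9: → [10,15); WM=11
i=8 t=14 v=5: → [10,15); WM=12
i=9 t=7 v=8: DROP (t<12-1); WM=12
i=10 t=15 v=4: → [15,20); WM=13
i=11 t=15 v=5: → [15,20); WM=13
i=12 t=18 v=2: → [15,20); WM=16; [10,15) fires=3
i=13 t=18 v=4: → [15,20); WM=16
i=14 t=20 v=2: → [20,25); WM=18
i=15 t=17 v=4: → [15,20); WM=18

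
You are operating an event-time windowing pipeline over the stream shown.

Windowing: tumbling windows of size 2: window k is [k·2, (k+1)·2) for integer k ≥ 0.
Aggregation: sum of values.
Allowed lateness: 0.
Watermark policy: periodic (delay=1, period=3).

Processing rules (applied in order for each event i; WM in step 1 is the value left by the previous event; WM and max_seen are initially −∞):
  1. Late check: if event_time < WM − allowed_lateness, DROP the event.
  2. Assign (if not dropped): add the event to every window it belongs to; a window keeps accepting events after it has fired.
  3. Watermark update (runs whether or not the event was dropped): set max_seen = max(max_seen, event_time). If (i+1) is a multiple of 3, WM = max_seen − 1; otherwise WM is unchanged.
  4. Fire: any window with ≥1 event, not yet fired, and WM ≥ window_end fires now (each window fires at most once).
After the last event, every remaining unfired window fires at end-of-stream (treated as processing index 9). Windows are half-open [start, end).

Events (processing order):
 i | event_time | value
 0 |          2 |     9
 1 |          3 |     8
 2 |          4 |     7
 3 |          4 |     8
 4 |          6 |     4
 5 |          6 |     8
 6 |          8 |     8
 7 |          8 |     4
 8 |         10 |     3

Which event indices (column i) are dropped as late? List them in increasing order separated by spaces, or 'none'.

i=0 t=2 v=9: → [2,4); WM=−∞
i=1 t=3 v=8: → [2,4); WM=−∞
i=2 t=4 v=7: → [4,6); WM=3
i=3 t=4 v=8: → [4,6); WM=3
i=4 t=6 v=4: → [6,8); WM=3
i=5 t=6 v=8: → [6,8); WM=5; [2,4) fires=17
i=6 t=8 v=8: → [8,10); WM=5
i=7 t=8 v=4: → [8,10); WM=5
i=8 t=10 v=3: → [10,12); WM=9; [4,6) fires=15 [6,8) fires=12

none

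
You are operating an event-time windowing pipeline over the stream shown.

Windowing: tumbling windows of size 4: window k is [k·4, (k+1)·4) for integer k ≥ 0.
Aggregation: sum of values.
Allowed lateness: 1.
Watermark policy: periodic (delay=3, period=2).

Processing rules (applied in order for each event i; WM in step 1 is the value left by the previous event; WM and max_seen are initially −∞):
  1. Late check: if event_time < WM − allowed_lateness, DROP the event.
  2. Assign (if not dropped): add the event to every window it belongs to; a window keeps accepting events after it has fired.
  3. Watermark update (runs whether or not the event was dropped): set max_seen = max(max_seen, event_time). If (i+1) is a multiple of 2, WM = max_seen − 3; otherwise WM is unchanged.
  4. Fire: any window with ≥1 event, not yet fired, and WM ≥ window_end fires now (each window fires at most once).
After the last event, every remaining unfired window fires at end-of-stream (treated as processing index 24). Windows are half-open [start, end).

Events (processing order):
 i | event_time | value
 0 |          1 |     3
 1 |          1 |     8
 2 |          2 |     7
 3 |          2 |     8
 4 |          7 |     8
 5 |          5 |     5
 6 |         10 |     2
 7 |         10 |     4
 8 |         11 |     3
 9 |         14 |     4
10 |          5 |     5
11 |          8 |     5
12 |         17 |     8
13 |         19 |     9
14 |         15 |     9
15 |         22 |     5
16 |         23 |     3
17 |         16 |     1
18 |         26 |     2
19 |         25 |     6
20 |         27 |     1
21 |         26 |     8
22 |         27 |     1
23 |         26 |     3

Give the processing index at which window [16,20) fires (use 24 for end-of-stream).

17

i=0 t=1 v=3: → [0,4); WM=−∞
i=1 t=1 v=8: → [0,4); WM=-2
i=2 t=2 v=7: → [0,4); WM=-2
i=3 t=2 v=8: → [0,4); WM=-1
i=4 t=7 v=8: → [4,8); WM=-1
i=5 t=5 v=5: → [4,8); WM=4; [0,4) fires=26
i=6 t=10 v=2: → [8,12); WM=4
i=7 t=10 v=4: → [8,12); WM=7
i=8 t=11 v=3: → [8,12); WM=7
i=9 t=14 v=4: → [12,16); WM=11; [4,8) fires=13
i=10 t=5 v=5: DROP (t<11-1); WM=11
i=11 t=8 v=5: DROP (t<11-1); WM=11
i=12 t=17 v=8: → [16,20); WM=11
i=13 t=19 v=9: → [16,20); WM=16; [8,12) fires=9 [12,16) fires=4
i=14 t=15 v=9: → [12,16); WM=16
i=15 t=22 v=5: → [20,24); WM=19
i=16 t=23 v=3: → [20,24); WM=19
i=17 t=16 v=1: DROP (t<19-1); WM=20; [16,20) fires=17
i=18 t=26 v=2: → [24,28); WM=20
i=19 t=25 v=6: → [24,28); WM=23
i=20 t=27 v=1: → [24,28); WM=23
i=21 t=26 v=8: → [24,28); WM=24; [20,24) fires=8
i=22 t=27 v=1: → [24,28); WM=24
i=23 t=26 v=3: → [24,28); WM=24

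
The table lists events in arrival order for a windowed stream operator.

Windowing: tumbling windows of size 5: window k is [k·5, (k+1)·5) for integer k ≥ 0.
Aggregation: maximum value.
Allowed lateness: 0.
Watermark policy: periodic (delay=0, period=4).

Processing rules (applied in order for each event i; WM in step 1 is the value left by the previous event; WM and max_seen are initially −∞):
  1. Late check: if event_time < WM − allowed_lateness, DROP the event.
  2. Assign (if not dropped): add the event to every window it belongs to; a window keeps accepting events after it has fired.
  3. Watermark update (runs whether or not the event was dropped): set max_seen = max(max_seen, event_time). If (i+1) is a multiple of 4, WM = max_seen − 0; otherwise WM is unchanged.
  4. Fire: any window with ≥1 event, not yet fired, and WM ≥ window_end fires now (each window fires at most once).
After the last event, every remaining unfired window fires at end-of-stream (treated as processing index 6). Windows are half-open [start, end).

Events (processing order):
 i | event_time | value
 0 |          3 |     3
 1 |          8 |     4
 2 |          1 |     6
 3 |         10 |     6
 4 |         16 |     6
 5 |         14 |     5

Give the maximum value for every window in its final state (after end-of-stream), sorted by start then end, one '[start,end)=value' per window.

i=0 t=3 v=3: → [0,5); WM=−∞
i=1 t=8 v=4: → [5,10); WM=−∞
i=2 t=1 v=6: → [0,5); WM=−∞
i=3 t=10 v=6: → [10,15); WM=10; [0,5) fires=6 [5,10) fires=4
i=4 t=16 v=6: → [15,20); WM=10
i=5 t=14 v=5: → [10,15); WM=10

[0,5)=6 [5,10)=4 [10,15)=6 [15,20)=6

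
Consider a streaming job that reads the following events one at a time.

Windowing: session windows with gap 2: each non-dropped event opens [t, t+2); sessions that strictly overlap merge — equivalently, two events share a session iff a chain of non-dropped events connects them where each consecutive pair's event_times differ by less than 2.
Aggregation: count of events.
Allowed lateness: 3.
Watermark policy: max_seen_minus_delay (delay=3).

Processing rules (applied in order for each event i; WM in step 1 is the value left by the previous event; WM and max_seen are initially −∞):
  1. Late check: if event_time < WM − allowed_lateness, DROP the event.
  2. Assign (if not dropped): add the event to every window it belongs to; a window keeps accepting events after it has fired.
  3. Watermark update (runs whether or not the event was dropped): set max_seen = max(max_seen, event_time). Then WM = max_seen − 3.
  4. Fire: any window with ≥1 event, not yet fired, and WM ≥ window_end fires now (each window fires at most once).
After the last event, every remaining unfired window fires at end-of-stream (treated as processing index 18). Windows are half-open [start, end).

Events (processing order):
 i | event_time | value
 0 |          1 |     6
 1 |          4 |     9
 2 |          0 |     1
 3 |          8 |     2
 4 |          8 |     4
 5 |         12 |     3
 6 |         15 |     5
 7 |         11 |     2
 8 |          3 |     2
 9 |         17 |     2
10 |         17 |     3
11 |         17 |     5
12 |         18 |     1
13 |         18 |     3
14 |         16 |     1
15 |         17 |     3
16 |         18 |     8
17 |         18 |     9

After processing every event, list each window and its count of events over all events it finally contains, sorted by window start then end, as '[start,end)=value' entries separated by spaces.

i=0 t=1 v=6: → [1,3); WM=-2
i=1 t=4 v=9: → [4,6); WM=1
i=2 t=0 v=1: → [0,3); WM=1
i=3 t=8 v=2: → [8,10); WM=5
i=4 t=8 v=4: → [8,10); WM=5
i=5 t=12 v=3: → [12,14); WM=9
i=6 t=15 v=5: → [15,17); WM=12
i=7 t=11 v=2: → [11,14); WM=12
i=8 t=3 v=2: DROP (t<12-3); WM=12
i=9 t=17 v=2: → [17,19); WM=14
i=10 t=17 v=3: → [17,19); WM=14
i=11 t=17 v=5: → [17,19); WM=14
i=12 t=18 v=1: → [17,20); WM=15
i=13 t=18 v=3: → [17,20); WM=15
i=14 t=16 v=1: → [15,20); WM=15
i=15 t=17 v=3: → [15,20); WM=15
i=16 t=18 v=8: → [15,20); WM=15
i=17 t=18 v=9: → [15,20); WM=15

[0,3)=2 [4,6)=1 [8,10)=2 [11,14)=2 [15,20)=10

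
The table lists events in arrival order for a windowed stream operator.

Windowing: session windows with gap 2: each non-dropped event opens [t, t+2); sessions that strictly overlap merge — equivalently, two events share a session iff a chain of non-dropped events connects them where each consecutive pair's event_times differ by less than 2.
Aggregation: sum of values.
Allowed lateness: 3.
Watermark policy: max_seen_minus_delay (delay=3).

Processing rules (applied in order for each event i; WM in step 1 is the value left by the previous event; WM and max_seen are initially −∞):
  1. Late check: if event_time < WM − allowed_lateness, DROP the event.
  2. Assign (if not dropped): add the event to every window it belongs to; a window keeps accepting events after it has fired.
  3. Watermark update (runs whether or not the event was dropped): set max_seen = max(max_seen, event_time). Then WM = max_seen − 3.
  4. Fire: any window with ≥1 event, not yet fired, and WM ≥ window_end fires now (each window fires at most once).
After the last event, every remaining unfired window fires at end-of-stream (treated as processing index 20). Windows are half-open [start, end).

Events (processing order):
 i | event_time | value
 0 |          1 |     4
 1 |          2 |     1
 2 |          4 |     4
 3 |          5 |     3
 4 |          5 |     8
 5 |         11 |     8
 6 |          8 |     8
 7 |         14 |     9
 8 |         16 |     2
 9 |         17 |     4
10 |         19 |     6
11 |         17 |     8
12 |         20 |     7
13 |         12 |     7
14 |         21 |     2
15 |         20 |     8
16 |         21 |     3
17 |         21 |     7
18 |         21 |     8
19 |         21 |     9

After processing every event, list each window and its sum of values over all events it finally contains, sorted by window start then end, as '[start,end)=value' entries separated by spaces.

i=0 t=1 v=4: → [1,3); WM=-2
i=1 t=2 v=1: → [1,4); WM=-1
i=2 t=4 v=4: → [4,6); WM=1
i=3 t=5 v=3: → [4,7); WM=2
i=4 t=5 v=8: → [4,7); WM=2
i=5 t=11 v=8: → [11,13); WM=8
i=6 t=8 v=8: → [8,10); WM=8
i=7 t=14 v=9: → [14,16); WM=11
i=8 t=16 v=2: → [16,18); WM=13
i=9 t=17 v=4: → [16,19); WM=14
i=10 t=19 v=6: → [19,21); WM=16
i=11 t=17 v=8: → [16,19); WM=16
i=12 t=20 v=7: → [19,22); WM=17
i=13 t=12 v=7: DROP (t<17-3); WM=17
i=14 t=21 v=2: → [19,23); WM=18
i=15 t=20 v=8: → [19,23); WM=18
i=16 t=21 v=3: → [19,23); WM=18
i=17 t=21 v=7: → [19,23); WM=18
i=18 t=21 v=8: → [19,23); WM=18
i=19 t=21 v=9: → [19,23); WM=18

[1,4)=5 [4,7)=15 [8,10)=8 [11,13)=8 [14,16)=9 [16,19)=14 [19,23)=50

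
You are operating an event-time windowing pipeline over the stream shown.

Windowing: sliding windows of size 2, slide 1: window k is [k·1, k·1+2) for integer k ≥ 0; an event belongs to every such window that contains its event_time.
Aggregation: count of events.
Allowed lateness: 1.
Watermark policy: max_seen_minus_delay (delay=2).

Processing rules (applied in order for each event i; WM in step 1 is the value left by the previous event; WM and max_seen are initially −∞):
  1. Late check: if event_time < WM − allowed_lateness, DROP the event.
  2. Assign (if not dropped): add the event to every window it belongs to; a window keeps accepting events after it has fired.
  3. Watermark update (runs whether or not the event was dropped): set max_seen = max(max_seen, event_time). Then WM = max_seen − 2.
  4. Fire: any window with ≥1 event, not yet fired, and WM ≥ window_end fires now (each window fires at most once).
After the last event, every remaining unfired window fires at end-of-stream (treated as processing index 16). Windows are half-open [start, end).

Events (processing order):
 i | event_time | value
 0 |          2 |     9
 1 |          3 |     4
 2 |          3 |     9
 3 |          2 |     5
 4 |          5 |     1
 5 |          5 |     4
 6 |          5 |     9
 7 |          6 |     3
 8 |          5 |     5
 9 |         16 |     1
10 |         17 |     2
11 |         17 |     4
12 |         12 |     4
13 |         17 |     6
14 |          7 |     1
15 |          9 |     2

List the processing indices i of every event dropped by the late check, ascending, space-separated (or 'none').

12 14 15

i=0 t=2 v=9: → [2,4),[1,3); WM=0
i=1 t=3 v=4: → [3,5),[2,4); WM=1
i=2 t=3 v=9: → [3,5),[2,4); WM=1
i=3 t=2 v=5: → [2,4),[1,3); WM=1
i=4 t=5 v=1: → [5,7),[4,6); WM=3; [1,3) fires=2
i=5 t=5 v=4: → [5,7),[4,6); WM=3
i=6 t=5 v=9: → [5,7),[4,6); WM=3
i=7 t=6 v=3: → [6,8),[5,7); WM=4; [2,4) fires=4
i=8 t=5 v=5: → [5,7),[4,6); WM=4
i=9 t=16 v=1: → [16,18),[15,17); WM=14; [3,5) fires=2 [4,6) fires=4 [5,7) fires=5 [6,8) fires=1
i=10 t=17 v=2: → [17,19),[16,18); WM=15
i=11 t=17 v=4: → [17,19),[16,18); WM=15
i=12 t=12 v=4: DROP (t<15-1); WM=15
i=13 t=17 v=6: → [17,19),[16,18); WM=15
i=14 t=7 v=1: DROP (t<15-1); WM=15
i=15 t=9 v=2: DROP (t<15-1); WM=15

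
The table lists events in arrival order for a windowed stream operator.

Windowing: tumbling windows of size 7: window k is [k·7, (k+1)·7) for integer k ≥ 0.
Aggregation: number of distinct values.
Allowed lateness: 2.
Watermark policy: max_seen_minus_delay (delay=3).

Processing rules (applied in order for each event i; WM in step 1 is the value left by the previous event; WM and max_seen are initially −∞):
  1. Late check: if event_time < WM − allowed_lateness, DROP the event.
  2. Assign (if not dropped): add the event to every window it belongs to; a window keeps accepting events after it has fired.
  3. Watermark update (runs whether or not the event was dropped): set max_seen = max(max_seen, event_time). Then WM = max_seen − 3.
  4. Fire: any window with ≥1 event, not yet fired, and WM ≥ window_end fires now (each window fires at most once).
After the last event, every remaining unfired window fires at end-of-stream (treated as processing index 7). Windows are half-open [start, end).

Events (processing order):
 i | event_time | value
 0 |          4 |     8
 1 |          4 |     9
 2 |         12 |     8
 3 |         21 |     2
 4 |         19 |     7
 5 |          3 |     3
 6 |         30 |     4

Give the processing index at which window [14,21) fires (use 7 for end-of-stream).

6

i=0 t=4 v=8: → [0,7); WM=1
i=1 t=4 v=9: → [0,7); WM=1
i=2 t=12 v=8: → [7,14); WM=9; [0,7) fires=2
i=3 t=21 v=2: → [21,28); WM=18; [7,14) fires=1
i=4 t=19 v=7: → [14,21); WM=18
i=5 t=3 v=3: DROP (t<18-2); WM=18
i=6 t=30 v=4: → [28,35); WM=27; [14,21) fires=1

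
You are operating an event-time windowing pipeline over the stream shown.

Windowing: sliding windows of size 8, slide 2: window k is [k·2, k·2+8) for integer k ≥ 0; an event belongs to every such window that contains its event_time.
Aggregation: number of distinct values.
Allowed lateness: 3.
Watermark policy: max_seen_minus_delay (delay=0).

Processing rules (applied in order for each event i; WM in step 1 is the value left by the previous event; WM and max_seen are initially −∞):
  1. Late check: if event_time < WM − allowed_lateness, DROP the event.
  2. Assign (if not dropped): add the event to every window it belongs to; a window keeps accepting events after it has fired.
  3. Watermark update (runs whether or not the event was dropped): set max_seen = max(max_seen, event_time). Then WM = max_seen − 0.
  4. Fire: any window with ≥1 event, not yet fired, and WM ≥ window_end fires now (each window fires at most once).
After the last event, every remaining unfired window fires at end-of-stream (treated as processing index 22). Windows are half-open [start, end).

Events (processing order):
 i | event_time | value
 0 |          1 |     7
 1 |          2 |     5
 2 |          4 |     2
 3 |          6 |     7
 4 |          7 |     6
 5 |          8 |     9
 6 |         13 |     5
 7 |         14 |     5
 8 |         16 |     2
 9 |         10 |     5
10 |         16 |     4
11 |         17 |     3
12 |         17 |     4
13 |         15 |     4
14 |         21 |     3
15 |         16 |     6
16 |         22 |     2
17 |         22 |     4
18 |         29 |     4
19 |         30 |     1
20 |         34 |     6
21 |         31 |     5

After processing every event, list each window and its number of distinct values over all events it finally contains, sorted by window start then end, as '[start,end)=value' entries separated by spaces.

[0,8)=4 [2,10)=5 [4,12)=4 [6,14)=4 [8,16)=3 [10,18)=4 [12,20)=4 [14,22)=4 [16,24)=3 [18,26)=3 [20,28)=3 [22,30)=2 [24,32)=3 [26,34)=3 [28,36)=4 [30,38)=3 [32,40)=1 [34,42)=1

i=0 t=1 v=7: → [0,8); WM=1
i=1 t=2 v=5: → [2,10),[0,8); WM=2
i=2 t=4 v=2: → [4,12),[2,10),[0,8); WM=4
i=3 t=6 v=7: → [6,14),[4,12),[2,10),[0,8); WM=6
i=4 t=7 v=6: → [6,14),[4,12),[2,10),[0,8); WM=7
i=5 t=8 v=9: → [8,16),[6,14),[4,12),[2,10); WM=8; [0,8) fires=4
i=6 t=13 v=5: → [12,20),[10,18),[8,16),[6,14); WM=13; [2,10) fires=5 [4,12) fires=4
i=7 t=14 v=5: → [14,22),[12,20),[10,18),[8,16); WM=14; [6,14) fires=4
i=8 t=16 v=2: → [16,24),[14,22),[12,20),[10,18); WM=16; [8,16) fires=2
i=9 t=10 v=5: DROP (t<16-3); WM=16
i=10 t=16 v=4: → [16,24),[14,22),[12,20),[10,18); WM=16
i=11 t=17 v=3: → [16,24),[14,22),[12,20),[10,18); WM=17
i=12 t=17 v=4: → [16,24),[14,22),[12,20),[10,18); WM=17
i=13 t=15 v=4: → [14,22),[12,20),[10,18),[8,16); WM=17
i=14 t=21 v=3: → [20,28),[18,26),[16,24),[14,22); WM=21; [10,18) fires=4 [12,20) fires=4
i=15 t=16 v=6: DROP (t<21-3); WM=21
i=16 t=22 v=2: → [22,30),[20,28),[18,26),[16,24); WM=22; [14,22) fires=4
i=17 t=22 v=4: → [22,30),[20,28),[18,26),[16,24); WM=22
i=18 t=29 v=4: → [28,36),[26,34),[24,32),[22,30); WM=29; [16,24) fires=3 [18,26) fires=3 [20,28) fires=3
i=19 t=30 v=1: → [30,38),[28,36),[26,34),[24,32); WM=30; [22,30) fires=2
i=20 t=34 v=6: → [34,42),[32,40),[30,38),[28,36); WM=34; [24,32) fires=2 [26,34) fires=2
i=21 t=31 v=5: → [30,38),[28,36),[26,34),[24,32); WM=34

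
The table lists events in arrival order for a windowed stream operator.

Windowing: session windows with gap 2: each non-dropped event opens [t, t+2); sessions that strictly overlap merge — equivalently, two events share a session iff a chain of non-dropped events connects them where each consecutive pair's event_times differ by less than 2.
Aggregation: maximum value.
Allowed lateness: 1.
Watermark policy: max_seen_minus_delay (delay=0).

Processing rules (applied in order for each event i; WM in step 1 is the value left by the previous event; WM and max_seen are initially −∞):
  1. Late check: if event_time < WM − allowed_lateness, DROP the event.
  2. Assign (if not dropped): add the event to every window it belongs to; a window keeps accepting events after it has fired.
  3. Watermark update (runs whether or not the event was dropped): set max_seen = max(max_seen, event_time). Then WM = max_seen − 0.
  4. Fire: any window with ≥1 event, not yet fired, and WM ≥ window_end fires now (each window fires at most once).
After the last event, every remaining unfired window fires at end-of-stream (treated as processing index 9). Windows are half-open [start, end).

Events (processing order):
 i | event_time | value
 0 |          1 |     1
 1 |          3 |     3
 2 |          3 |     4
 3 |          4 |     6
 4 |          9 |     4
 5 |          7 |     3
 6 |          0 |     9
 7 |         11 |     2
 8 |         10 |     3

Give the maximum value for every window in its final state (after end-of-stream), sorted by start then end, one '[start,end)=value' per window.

[1,3)=1 [3,6)=6 [9,13)=4

i=0 t=1 v=1: → [1,3); WM=1
i=1 t=3 v=3: → [3,5); WM=3
i=2 t=3 v=4: → [3,5); WM=3
i=3 t=4 v=6: → [3,6); WM=4
i=4 t=9 v=4: → [9,11); WM=9
i=5 t=7 v=3: DROP (t<9-1); WM=9
i=6 t=0 v=9: DROP (t<9-1); WM=9
i=7 t=11 v=2: → [11,13); WM=11
i=8 t=10 v=3: → [9,13); WM=11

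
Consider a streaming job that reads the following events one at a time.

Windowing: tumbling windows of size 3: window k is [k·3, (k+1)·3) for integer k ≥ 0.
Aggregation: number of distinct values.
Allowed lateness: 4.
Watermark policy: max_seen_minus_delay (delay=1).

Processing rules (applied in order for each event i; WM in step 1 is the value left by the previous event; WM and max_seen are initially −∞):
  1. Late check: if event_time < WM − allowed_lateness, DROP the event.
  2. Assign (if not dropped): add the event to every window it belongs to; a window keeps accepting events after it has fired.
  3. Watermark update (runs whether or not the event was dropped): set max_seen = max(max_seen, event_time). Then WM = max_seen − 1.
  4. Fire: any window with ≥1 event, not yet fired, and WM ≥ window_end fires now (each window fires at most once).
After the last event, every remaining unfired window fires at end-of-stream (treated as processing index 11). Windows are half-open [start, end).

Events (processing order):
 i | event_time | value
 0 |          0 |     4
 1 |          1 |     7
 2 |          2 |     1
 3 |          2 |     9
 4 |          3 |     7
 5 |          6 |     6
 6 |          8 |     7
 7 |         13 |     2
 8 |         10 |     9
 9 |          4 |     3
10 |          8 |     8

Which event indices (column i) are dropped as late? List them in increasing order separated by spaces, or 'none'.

i=0 t=0 v=4: → [0,3); WM=-1
i=1 t=1 v=7: → [0,3); WM=0
i=2 t=2 v=1: → [0,3); WM=1
i=3 t=2 v=9: → [0,3); WM=1
i=4 t=3 v=7: → [3,6); WM=2
i=5 t=6 v=6: → [6,9); WM=5; [0,3) fires=4
i=6 t=8 v=7: → [6,9); WM=7; [3,6) fires=1
i=7 t=13 v=2: → [12,15); WM=12; [6,9) fires=2
i=8 t=10 v=9: → [9,12); WM=12; [9,12) fires=1
i=9 t=4 v=3: DROP (t<12-4); WM=12
i=10 t=8 v=8: → [6,9); WM=12

9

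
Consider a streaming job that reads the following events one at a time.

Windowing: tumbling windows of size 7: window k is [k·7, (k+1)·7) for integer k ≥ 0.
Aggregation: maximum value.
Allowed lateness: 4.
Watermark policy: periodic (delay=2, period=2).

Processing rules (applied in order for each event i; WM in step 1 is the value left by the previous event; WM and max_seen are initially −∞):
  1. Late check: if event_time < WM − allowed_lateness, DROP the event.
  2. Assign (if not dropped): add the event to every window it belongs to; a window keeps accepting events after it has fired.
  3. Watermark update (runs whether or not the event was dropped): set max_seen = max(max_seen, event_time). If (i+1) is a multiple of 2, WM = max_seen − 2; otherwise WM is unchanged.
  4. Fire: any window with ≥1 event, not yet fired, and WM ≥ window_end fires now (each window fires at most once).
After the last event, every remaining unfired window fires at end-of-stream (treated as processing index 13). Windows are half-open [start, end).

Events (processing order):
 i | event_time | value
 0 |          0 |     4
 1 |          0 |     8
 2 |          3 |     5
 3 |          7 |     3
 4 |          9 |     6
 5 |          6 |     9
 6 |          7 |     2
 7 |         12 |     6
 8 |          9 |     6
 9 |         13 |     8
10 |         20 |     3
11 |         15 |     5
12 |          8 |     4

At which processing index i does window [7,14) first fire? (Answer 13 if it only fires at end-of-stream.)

i=0 t=0 v=4: → [0,7); WM=−∞
i=1 t=0 v=8: → [0,7); WM=-2
i=2 t=3 v=5: → [0,7); WM=-2
i=3 t=7 v=3: → [7,14); WM=5
i=4 t=9 v=6: → [7,14); WM=5
i=5 t=6 v=9: → [0,7); WM=7; [0,7) fires=9
i=6 t=7 v=2: → [7,14); WM=7
i=7 t=12 v=6: → [7,14); WM=10
i=8 t=9 v=6: → [7,14); WM=10
i=9 t=13 v=8: → [7,14); WM=11
i=10 t=20 v=3: → [14,21); WM=11
i=11 t=15 v=5: → [14,21); WM=18; [7,14) fires=8
i=12 t=8 v=4: DROP (t<18-4); WM=18

11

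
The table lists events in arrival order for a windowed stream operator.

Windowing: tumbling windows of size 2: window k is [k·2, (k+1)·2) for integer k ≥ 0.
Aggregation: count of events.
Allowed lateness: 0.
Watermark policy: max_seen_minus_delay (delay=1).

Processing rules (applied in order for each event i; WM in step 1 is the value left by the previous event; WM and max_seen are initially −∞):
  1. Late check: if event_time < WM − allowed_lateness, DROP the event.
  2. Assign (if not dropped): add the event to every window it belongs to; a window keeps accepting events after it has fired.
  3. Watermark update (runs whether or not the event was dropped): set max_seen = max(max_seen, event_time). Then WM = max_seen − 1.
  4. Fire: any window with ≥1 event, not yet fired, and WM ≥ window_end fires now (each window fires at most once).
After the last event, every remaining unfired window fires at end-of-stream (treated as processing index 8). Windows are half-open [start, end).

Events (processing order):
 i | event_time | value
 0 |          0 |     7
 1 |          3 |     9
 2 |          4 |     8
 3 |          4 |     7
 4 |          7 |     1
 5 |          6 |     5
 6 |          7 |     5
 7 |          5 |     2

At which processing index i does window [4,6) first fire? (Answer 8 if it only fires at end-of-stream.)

i=0 t=0 v=7: → [0,2); WM=-1
i=1 t=3 v=9: → [2,4); WM=2; [0,2) fires=1
i=2 t=4 v=8: → [4,6); WM=3
i=3 t=4 v=7: → [4,6); WM=3
i=4 t=7 v=1: → [6,8); WM=6; [2,4) fires=1 [4,6) fires=2
i=5 t=6 v=5: → [6,8); WM=6
i=6 t=7 v=5: → [6,8); WM=6
i=7 t=5 v=2: DROP (t<6-0); WM=6

4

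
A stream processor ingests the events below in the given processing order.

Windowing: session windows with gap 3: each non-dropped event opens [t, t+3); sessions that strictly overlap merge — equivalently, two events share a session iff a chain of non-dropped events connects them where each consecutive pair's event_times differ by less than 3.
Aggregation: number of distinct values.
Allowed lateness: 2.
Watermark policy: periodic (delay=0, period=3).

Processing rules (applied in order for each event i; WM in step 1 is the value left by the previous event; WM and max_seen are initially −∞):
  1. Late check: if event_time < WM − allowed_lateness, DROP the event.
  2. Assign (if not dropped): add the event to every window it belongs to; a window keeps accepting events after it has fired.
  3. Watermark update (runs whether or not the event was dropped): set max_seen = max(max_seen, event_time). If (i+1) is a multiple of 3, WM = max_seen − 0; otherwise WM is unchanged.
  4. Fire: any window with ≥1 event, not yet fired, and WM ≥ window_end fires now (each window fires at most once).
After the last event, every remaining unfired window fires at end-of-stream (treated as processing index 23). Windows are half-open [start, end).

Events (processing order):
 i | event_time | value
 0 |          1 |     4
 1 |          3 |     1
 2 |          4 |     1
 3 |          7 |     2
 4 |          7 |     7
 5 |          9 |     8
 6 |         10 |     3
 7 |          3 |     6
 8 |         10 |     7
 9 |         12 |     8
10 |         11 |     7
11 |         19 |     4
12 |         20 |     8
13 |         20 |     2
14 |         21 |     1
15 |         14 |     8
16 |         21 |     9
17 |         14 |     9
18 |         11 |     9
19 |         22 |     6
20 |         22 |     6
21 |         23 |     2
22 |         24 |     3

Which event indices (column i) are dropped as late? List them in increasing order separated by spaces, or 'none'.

7 15 17 18

i=0 t=1 v=4: → [1,4); WM=−∞
i=1 t=3 v=1: → [1,6); WM=−∞
i=2 t=4 v=1: → [1,7); WM=4
i=3 t=7 v=2: → [7,10); WM=4
i=4 t=7 v=7: → [7,10); WM=4
i=5 t=9 v=8: → [7,12); WM=9
i=6 t=10 v=3: → [7,13); WM=9
i=7 t=3 v=6: DROP (t<9-2); WM=9
i=8 t=10 v=7: → [7,13); WM=10
i=9 t=12 v=8: → [7,15); WM=10
i=10 t=11 v=7: → [7,15); WM=10
i=11 t=19 v=4: → [19,22); WM=19
i=12 t=20 v=8: → [19,23); WM=19
i=13 t=20 v=2: → [19,23); WM=19
i=14 t=21 v=1: → [19,24); WM=21
i=15 t=14 v=8: DROP (t<21-2); WM=21
i=16 t=21 v=9: → [19,24); WM=21
i=17 t=14 v=9: DROP (t<21-2); WM=21
i=18 t=11 v=9: DROP (t<21-2); WM=21
i=19 t=22 v=6: → [19,25); WM=21
i=20 t=22 v=6: → [19,25); WM=22
i=21 t=23 v=2: → [19,26); WM=22
i=22 t=24 v=3: → [19,27); WM=22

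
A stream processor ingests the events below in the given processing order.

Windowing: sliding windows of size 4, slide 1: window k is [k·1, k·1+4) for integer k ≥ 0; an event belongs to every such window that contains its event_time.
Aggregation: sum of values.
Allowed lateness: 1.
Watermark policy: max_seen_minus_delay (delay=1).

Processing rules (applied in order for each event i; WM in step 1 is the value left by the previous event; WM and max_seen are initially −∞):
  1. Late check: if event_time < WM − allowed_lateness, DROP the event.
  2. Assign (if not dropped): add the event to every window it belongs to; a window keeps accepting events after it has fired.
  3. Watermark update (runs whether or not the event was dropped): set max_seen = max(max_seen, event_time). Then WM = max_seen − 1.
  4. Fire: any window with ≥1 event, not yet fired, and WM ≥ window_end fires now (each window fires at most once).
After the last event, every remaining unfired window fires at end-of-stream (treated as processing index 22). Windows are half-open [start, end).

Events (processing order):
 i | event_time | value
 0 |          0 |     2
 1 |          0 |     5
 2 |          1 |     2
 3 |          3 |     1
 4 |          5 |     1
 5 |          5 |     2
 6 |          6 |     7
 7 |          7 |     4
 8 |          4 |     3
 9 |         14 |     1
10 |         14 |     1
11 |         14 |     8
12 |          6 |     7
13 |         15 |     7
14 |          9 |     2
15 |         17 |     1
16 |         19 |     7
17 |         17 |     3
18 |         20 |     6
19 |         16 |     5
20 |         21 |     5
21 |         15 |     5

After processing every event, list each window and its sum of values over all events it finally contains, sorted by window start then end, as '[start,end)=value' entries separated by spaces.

[0,4)=10 [1,5)=3 [2,6)=4 [3,7)=11 [4,8)=14 [5,9)=14 [6,10)=11 [7,11)=4 [11,15)=10 [12,16)=17 [13,17)=17 [14,18)=21 [15,19)=11 [16,20)=11 [17,21)=17 [18,22)=18 [19,23)=18 [20,24)=11 [21,25)=5

i=0 t=0 v=2: → [0,4); WM=-1
i=1 t=0 v=5: → [0,4); WM=-1
i=2 t=1 v=2: → [1,5),[0,4); WM=0
i=3 t=3 v=1: → [3,7),[2,6),[1,5),[0,4); WM=2
i=4 t=5 v=1: → [5,9),[4,8),[3,7),[2,6); WM=4; [0,4) fires=10
i=5 t=5 v=2: → [5,9),[4,8),[3,7),[2,6); WM=4
i=6 t=6 v=7: → [6,10),[5,9),[4,8),[3,7); WM=5; [1,5) fires=3
i=7 t=7 v=4: → [7,11),[6,10),[5,9),[4,8); WM=6; [2,6) fires=4
i=8 t=4 v=3: DROP (t<6-1); WM=6
i=9 t=14 v=1: → [14,18),[13,17),[12,16),[11,15); WM=13; [3,7) fires=11 [4,8) fires=14 [5,9) fires=14 [6,10) fires=11 [7,11) fires=4
i=10 t=14 v=1: → [14,18),[13,17),[12,16),[11,15); WM=13
i=11 t=14 v=8: → [14,18),[13,17),[12,16),[11,15); WM=13
i=12 t=6 v=7: DROP (t<13-1); WM=13
i=13 t=15 v=7: → [15,19),[14,18),[13,17),[12,16); WM=14
i=14 t=9 v=2: DROP (t<14-1); WM=14
i=15 t=17 v=1: → [17,21),[16,20),[15,19),[14,18); WM=16; [11,15) fires=10 [12,16) fires=17
i=16 t=19 v=7: → [19,23),[18,22),[17,21),[16,20); WM=18; [13,17) fires=17 [14,18) fires=18
i=17 t=17 v=3: → [17,21),[16,20),[15,19),[14,18); WM=18
i=18 t=20 v=6: → [20,24),[19,23),[18,22),[17,21); WM=19; [15,19) fires=11
i=19 t=16 v=5: DROP (t<19-1); WM=19
i=20 t=21 v=5: → [21,25),[20,24),[19,23),[18,22); WM=20; [16,20) fires=11
i=21 t=15 v=5: DROP (t<20-1); WM=20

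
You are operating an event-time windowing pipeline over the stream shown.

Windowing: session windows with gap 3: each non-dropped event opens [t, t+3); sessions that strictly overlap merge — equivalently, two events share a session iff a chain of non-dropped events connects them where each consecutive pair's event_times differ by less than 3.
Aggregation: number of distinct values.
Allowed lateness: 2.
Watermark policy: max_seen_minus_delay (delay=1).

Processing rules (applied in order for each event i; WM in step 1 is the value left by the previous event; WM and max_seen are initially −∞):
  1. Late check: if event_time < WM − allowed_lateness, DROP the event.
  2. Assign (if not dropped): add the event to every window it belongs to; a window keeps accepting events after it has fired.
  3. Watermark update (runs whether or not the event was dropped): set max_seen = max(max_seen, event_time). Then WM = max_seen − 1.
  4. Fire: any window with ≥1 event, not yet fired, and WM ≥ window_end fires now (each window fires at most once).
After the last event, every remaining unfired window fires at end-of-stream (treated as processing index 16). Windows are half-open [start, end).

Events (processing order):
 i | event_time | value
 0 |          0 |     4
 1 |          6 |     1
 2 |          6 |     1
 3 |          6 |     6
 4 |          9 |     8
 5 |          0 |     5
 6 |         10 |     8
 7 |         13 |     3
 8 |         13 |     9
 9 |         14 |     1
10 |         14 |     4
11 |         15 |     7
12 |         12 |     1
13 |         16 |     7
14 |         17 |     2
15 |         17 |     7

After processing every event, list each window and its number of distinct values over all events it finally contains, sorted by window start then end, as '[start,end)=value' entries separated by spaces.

i=0 t=0 v=4: → [0,3); WM=-1
i=1 t=6 v=1: → [6,9); WM=5
i=2 t=6 v=1: → [6,9); WM=5
i=3 t=6 v=6: → [6,9); WM=5
i=4 t=9 v=8: → [9,12); WM=8
i=5 t=0 v=5: DROP (t<8-2); WM=8
i=6 t=10 v=8: → [9,13); WM=9
i=7 t=13 v=3: → [13,16); WM=12
i=8 t=13 v=9: → [13,16); WM=12
i=9 t=14 v=1: → [13,17); WM=13
i=10 t=14 v=4: → [13,17); WM=13
i=11 t=15 v=7: → [13,18); WM=14
i=12 t=12 v=1: → [9,18); WM=14
i=13 t=16 v=7: → [9,19); WM=15
i=14 t=17 v=2: → [9,20); WM=16
i=15 t=17 v=7: → [9,20); WM=16

[0,3)=1 [6,9)=2 [9,20)=7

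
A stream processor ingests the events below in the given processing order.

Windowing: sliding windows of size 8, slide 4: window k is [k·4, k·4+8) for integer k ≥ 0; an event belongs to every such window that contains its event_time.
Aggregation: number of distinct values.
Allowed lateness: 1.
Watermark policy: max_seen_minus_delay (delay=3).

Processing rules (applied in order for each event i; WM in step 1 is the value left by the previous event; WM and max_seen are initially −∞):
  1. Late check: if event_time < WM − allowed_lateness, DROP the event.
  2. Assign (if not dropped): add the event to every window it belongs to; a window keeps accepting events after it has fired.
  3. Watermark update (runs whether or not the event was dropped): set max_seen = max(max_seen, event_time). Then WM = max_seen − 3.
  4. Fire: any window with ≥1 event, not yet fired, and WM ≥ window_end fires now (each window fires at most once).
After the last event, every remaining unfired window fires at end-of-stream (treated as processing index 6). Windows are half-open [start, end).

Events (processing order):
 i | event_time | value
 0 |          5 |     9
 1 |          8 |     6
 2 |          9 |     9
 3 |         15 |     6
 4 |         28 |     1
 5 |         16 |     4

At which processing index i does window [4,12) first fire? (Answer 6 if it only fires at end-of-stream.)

3

i=0 t=5 v=9: → [4,12),[0,8); WM=2
i=1 t=8 v=6: → [8,16),[4,12); WM=5
i=2 t=9 v=9: → [8,16),[4,12); WM=6
i=3 t=15 v=6: → [12,20),[8,16); WM=12; [0,8) fires=1 [4,12) fires=2
i=4 t=28 v=1: → [28,36),[24,32); WM=25; [8,16) fires=2 [12,20) fires=1
i=5 t=16 v=4: DROP (t<25-1); WM=25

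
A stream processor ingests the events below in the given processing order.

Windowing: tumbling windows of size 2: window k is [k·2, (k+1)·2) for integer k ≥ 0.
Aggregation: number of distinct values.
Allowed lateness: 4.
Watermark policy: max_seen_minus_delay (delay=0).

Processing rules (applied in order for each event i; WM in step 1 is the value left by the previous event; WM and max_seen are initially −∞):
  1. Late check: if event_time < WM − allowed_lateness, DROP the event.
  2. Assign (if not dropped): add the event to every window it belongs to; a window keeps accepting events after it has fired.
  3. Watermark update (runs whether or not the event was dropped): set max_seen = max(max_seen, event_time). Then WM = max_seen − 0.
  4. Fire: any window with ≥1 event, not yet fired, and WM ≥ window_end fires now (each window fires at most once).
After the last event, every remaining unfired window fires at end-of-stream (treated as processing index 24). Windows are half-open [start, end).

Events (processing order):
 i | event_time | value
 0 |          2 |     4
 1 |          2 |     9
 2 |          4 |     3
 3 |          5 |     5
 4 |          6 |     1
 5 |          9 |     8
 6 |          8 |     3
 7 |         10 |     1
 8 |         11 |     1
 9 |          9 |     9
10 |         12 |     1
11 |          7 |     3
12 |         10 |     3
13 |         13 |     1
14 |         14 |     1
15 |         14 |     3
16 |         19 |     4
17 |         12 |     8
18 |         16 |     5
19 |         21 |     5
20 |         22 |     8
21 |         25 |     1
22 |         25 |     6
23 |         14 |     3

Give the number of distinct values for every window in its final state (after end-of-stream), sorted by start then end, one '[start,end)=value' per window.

[2,4)=2 [4,6)=2 [6,8)=1 [8,10)=3 [10,12)=2 [12,14)=1 [14,16)=2 [16,18)=1 [18,20)=1 [20,22)=1 [22,24)=1 [24,26)=2

i=0 t=2 v=4: → [2,4); WM=2
i=1 t=2 v=9: → [2,4); WM=2
i=2 t=4 v=3: → [4,6); WM=4; [2,4) fires=2
i=3 t=5 v=5: → [4,6); WM=5
i=4 t=6 v=1: → [6,8); WM=6; [4,6) fires=2
i=5 t=9 v=8: → [8,10); WM=9; [6,8) fires=1
i=6 t=8 v=3: → [8,10); WM=9
i=7 t=10 v=1: → [10,12); WM=10; [8,10) fires=2
i=8 t=11 v=1: → [10,12); WM=11
i=9 t=9 v=9: → [8,10); WM=11
i=10 t=12 v=1: → [12,14); WM=12; [10,12) fires=1
i=11 t=7 v=3: DROP (t<12-4); WM=12
i=12 t=10 v=3: → [10,12); WM=12
i=13 t=13 v=1: → [12,14); WM=13
i=14 t=14 v=1: → [14,16); WM=14; [12,14) fires=1
i=15 t=14 v=3: → [14,16); WM=14
i=16 t=19 v=4: → [18,20); WM=19; [14,16) fires=2
i=17 t=12 v=8: DROP (t<19-4); WM=19
i=18 t=16 v=5: → [16,18); WM=19; [16,18) fires=1
i=19 t=21 v=5: → [20,22); WM=21; [18,20) fires=1
i=20 t=22 v=8: → [22,24); WM=22; [20,22) fires=1
i=21 t=25 v=1: → [24,26); WM=25; [22,24) fires=1
i=22 t=25 v=6: → [24,26); WM=25
i=23 t=14 v=3: DROP (t<25-4); WM=25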